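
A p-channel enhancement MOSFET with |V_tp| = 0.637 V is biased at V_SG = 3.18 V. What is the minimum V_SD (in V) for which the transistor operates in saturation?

The boundary between triode and saturation is V_SD = V_SG − |V_tp| = V_ov.
V_ov = 3.18 − 0.637 = 2.54 V.

V_SD,sat = 2.54 V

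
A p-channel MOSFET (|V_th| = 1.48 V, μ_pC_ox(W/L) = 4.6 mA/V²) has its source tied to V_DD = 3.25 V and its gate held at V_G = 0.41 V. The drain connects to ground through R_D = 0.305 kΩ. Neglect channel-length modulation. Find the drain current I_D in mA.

V_SG = V_DD − V_G = 3.25 − 0.41 = 2.84 V, so V_ov = 2.84 − 1.48 = 1.36 V.
Assume saturation: I_D = ½ k_p V_ov² = 0.5 × 4.6 × 1.36² = 4.25 mA, giving V_SD = V_DD − I_D R_D = 3.25 − 4.25 × 0.305 = 1.95 V.
V_SD = 1.95 V ≥ V_ov = 1.36 V, confirming saturation.

I_D = 4.25 mA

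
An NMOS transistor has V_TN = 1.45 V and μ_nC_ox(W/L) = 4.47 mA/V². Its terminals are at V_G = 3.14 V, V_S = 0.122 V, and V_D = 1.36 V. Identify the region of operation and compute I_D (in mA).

V_GS = V_G − V_S = 3.14 − 0.122 = 3.02 V; V_DS = V_D − V_S = 1.36 − 0.122 = 1.24 V.
V_ov = V_GS − V_TN = 3.02 − 1.45 = 1.57 V.
Since V_DS = 1.24 V < V_ov = 1.57 V, the device is in the triode region.
I_D = k_n [V_ov · V_DS − ½ V_DS²] = 4.47 × [1.57 × 1.24 − 0.5 × 1.24²] = 5.25 mA.

Triode; I_D = 5.25 mA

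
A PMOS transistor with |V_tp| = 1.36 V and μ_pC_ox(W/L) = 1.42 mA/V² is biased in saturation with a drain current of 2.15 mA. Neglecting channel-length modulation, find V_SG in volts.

In saturation I_D = ½ k_p (V_SG − |V_tp|)², so V_SG − |V_tp| = √(2 I_D / k_p) = √(2 × 2.15 / 1.42) = 1.74 V.
V_SG = 1.36 + 1.74 = 3.1 V.

V_SG = 3.10 V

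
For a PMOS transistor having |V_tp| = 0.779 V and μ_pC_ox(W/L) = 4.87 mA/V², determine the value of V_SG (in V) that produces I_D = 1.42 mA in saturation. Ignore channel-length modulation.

In saturation I_D = ½ k_p (V_SG − |V_tp|)², so V_SG − |V_tp| = √(2 I_D / k_p) = √(2 × 1.42 / 4.87) = 0.764 V.
V_SG = 0.779 + 0.764 = 1.54 V.

V_SG = 1.54 V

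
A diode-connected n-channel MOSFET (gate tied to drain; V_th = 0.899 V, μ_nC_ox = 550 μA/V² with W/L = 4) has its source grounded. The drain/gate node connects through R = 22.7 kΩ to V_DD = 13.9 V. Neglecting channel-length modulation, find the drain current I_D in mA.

With gate tied to drain, V_GS = V_DS ≥ V_GS − V_th, so the device is in saturation.
k_n = μ_nC_ox · (W/L) = 2.2 mA/V².
KCL at the drain: ½ k_n (V_GS − V_th)² = (V_DD − V_GS)/R.
Let x = V_GS − 0.899. Then 25 x² + x − 13 = 0, giving x = 0.702 V (positive root), so V_GS = 1.6 V.
I_D = (V_DD − V_GS)/R = (13.9 − 1.6) / 22.7 = 0.542 mA.

I_D = 0.542 mA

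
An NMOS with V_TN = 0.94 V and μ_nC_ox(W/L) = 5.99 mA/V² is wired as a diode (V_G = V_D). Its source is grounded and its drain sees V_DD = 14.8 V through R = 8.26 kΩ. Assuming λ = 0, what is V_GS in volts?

With gate tied to drain, V_GS = V_DS ≥ V_GS − V_TN, so the device is in saturation.
KCL at the drain: ½ k_n (V_GS − V_TN)² = (V_DD − V_GS)/R.
Let x = V_GS − 0.94. Then 24.7 x² + x − 13.86 = 0, giving x = 0.729 V (positive root), so V_GS = 1.67 V.
I_D = (V_DD − V_GS)/R = (14.8 − 1.67) / 8.26 = 1.59 mA.

V_GS = 1.67 V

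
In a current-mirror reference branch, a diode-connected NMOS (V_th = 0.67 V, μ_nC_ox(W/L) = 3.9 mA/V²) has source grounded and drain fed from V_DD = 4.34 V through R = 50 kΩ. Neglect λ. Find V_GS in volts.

V_GS = 0.859 V

With gate tied to drain, V_GS = V_DS ≥ V_GS − V_th, so the device is in saturation.
KCL at the drain: ½ k_n (V_GS − V_th)² = (V_DD − V_GS)/R.
Let x = V_GS − 0.67. Then 97.5 x² + x − 3.67 = 0, giving x = 0.189 V (positive root), so V_GS = 0.859 V.
I_D = (V_DD − V_GS)/R = (4.34 − 0.859) / 50 = 0.0696 mA.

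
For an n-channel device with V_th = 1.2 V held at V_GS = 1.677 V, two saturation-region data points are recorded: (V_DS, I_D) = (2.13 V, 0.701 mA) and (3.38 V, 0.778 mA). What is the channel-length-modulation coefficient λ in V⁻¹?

λ = 0.108 V⁻¹

With V_GS fixed, I_D ∝ (1 + λ V_DS) in saturation, so I_D2/I_D1 = (1 + λ V_DS2)/(1 + λ V_DS1).
0.778/0.701 = 1.11 = (1 + 3.38 λ)/(1 + 2.13 λ).
Solving: λ (I_D1 V_DS2 − I_D2 V_DS1) = I_D2 − I_D1, so λ = (0.778 − 0.701) / (0.701 × 3.38 − 0.778 × 2.13) = 0.077 / 0.712 = 0.108 V⁻¹.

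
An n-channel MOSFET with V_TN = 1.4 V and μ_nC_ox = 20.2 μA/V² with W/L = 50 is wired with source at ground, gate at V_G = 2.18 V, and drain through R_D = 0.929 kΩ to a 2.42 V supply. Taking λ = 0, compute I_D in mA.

V_GS = V_G = 2.18 V, so V_ov = 2.18 − 1.4 = 0.78 V.
k_n = μ_nC_ox · (W/L) = 1.01 mA/V².
Assume saturation: I_D = ½ k_n V_ov² = 0.5 × 1.01 × 0.78² = 0.307 mA, giving V_DS = V_DD − I_D R_D = 2.42 − 0.307 × 0.929 = 2.13 V.
V_DS = 2.13 V ≥ V_ov = 0.78 V, confirming saturation.

I_D = 0.307 mA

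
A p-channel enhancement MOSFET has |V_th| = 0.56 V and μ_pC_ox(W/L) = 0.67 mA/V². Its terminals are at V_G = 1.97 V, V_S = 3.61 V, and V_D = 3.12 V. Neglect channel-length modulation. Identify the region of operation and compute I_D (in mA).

V_SG = V_S − V_G = 3.61 − 1.97 = 1.64 V; V_SD = V_S − V_D = 3.61 − 3.12 = 0.49 V.
V_ov = V_SG − |V_th| = 1.64 − 0.56 = 1.08 V.
Since V_SD = 0.49 V < V_ov = 1.08 V, the device is in the triode region.
I_D = k_p [V_ov · V_SD − ½ V_SD²] = 0.67 × [1.08 × 0.49 − 0.5 × 0.49²] = 0.274 mA.

Triode; I_D = 0.274 mA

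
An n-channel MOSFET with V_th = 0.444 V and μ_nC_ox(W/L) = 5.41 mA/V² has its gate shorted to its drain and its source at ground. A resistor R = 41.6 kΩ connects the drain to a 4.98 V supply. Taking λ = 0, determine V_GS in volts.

V_GS = 0.640 V

With gate tied to drain, V_GS = V_DS ≥ V_GS − V_th, so the device is in saturation.
KCL at the drain: ½ k_n (V_GS − V_th)² = (V_DD − V_GS)/R.
Let x = V_GS − 0.444. Then 113 x² + x − 4.536 = 0, giving x = 0.196 V (positive root), so V_GS = 0.64 V.
I_D = (V_DD − V_GS)/R = (4.98 − 0.64) / 41.6 = 0.104 mA.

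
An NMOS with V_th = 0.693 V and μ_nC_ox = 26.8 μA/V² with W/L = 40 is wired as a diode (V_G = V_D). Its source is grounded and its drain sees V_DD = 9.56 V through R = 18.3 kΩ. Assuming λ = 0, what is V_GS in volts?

V_GS = 1.59 V

With gate tied to drain, V_GS = V_DS ≥ V_GS − V_th, so the device is in saturation.
k_n = μ_nC_ox · (W/L) = 1.072 mA/V².
KCL at the drain: ½ k_n (V_GS − V_th)² = (V_DD − V_GS)/R.
Let x = V_GS − 0.693. Then 9.81 x² + x − 8.867 = 0, giving x = 0.901 V (positive root), so V_GS = 1.59 V.
I_D = (V_DD − V_GS)/R = (9.56 − 1.59) / 18.3 = 0.435 mA.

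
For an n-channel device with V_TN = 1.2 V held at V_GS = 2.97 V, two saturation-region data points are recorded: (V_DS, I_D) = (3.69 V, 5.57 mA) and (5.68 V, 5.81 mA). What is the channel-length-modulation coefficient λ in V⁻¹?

λ = 0.0235 V⁻¹

With V_GS fixed, I_D ∝ (1 + λ V_DS) in saturation, so I_D2/I_D1 = (1 + λ V_DS2)/(1 + λ V_DS1).
5.81/5.57 = 1.043 = (1 + 5.68 λ)/(1 + 3.69 λ).
Solving: λ (I_D1 V_DS2 − I_D2 V_DS1) = I_D2 − I_D1, so λ = (5.81 − 5.57) / (5.57 × 5.68 − 5.81 × 3.69) = 0.24 / 10.2 = 0.0235 V⁻¹.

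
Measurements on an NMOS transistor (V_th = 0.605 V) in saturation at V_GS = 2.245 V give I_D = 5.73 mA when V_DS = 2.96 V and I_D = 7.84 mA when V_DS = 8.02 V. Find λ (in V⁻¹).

λ = 0.0928 V⁻¹

With V_GS fixed, I_D ∝ (1 + λ V_DS) in saturation, so I_D2/I_D1 = (1 + λ V_DS2)/(1 + λ V_DS1).
7.84/5.73 = 1.368 = (1 + 8.02 λ)/(1 + 2.96 λ).
Solving: λ (I_D1 V_DS2 − I_D2 V_DS1) = I_D2 − I_D1, so λ = (7.84 − 5.73) / (5.73 × 8.02 − 7.84 × 2.96) = 2.11 / 22.7 = 0.0928 V⁻¹.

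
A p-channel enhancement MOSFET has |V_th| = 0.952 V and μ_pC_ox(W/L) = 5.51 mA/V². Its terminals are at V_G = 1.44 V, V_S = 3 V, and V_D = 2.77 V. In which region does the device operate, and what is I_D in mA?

Triode; I_D = 0.625 mA

V_SG = V_S − V_G = 3 − 1.44 = 1.56 V; V_SD = V_S − V_D = 3 − 2.77 = 0.23 V.
V_ov = V_SG − |V_th| = 1.56 − 0.952 = 0.608 V.
Since V_SD = 0.23 V < V_ov = 0.608 V, the device is in the triode region.
I_D = k_p [V_ov · V_SD − ½ V_SD²] = 5.51 × [0.608 × 0.23 − 0.5 × 0.23²] = 0.625 mA.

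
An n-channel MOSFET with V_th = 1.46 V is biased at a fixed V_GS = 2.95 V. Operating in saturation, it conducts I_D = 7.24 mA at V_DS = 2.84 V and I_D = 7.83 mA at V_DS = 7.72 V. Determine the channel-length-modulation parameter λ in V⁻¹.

λ = 0.0175 V⁻¹

With V_GS fixed, I_D ∝ (1 + λ V_DS) in saturation, so I_D2/I_D1 = (1 + λ V_DS2)/(1 + λ V_DS1).
7.83/7.24 = 1.081 = (1 + 7.72 λ)/(1 + 2.84 λ).
Solving: λ (I_D1 V_DS2 − I_D2 V_DS1) = I_D2 − I_D1, so λ = (7.83 − 7.24) / (7.24 × 7.72 − 7.83 × 2.84) = 0.59 / 33.7 = 0.0175 V⁻¹.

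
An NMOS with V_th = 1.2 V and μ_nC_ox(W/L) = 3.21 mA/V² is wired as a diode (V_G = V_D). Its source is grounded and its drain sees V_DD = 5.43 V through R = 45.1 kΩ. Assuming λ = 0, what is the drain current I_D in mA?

With gate tied to drain, V_GS = V_DS ≥ V_GS − V_th, so the device is in saturation.
KCL at the drain: ½ k_n (V_GS − V_th)² = (V_DD − V_GS)/R.
Let x = V_GS − 1.2. Then 72.4 x² + x − 4.23 = 0, giving x = 0.235 V (positive root), so V_GS = 1.43 V.
I_D = (V_DD − V_GS)/R = (5.43 − 1.43) / 45.1 = 0.0886 mA.

I_D = 0.0886 mA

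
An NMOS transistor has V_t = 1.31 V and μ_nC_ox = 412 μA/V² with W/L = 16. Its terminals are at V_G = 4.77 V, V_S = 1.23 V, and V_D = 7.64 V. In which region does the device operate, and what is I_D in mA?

Saturation; I_D = 16.4 mA

V_GS = V_G − V_S = 4.77 − 1.23 = 3.54 V; V_DS = V_D − V_S = 7.64 − 1.23 = 6.41 V.
k_n = μ_nC_ox · (W/L) = 6.592 mA/V².
V_ov = V_GS − V_t = 3.54 − 1.31 = 2.23 V.
Since V_DS = 6.41 V ≥ V_ov = 2.23 V, the device is in saturation.
I_D = ½ k_n V_ov² = 0.5 × 6.592 × 2.23² = 16.4 mA.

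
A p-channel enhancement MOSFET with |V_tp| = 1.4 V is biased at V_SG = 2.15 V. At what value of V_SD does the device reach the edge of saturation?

The boundary between triode and saturation is V_SD = V_SG − |V_tp| = V_ov.
V_ov = 2.15 − 1.4 = 0.75 V.

V_SD,sat = 0.750 V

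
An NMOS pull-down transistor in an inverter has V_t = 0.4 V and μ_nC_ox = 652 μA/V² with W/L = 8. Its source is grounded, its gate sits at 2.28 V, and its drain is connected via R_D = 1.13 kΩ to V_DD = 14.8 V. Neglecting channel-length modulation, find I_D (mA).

V_GS = V_G = 2.28 V, so V_ov = 2.28 − 0.4 = 1.88 V.
k_n = μ_nC_ox · (W/L) = 5.216 mA/V².
Assume saturation: I_D = ½ k_n V_ov² = 0.5 × 5.216 × 1.88² = 9.22 mA, giving V_DS = V_DD − I_D R_D = 14.8 − 9.22 × 1.13 = 4.38 V.
V_DS = 4.38 V ≥ V_ov = 1.88 V, confirming saturation.

I_D = 9.22 mA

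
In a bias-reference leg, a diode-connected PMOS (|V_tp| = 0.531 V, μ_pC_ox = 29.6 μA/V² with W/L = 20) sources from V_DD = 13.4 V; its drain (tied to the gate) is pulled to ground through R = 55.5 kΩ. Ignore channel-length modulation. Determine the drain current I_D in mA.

I_D = 0.216 mA

With gate tied to drain, V_SG = V_SD ≥ V_SG − |V_tp|, so the device is in saturation.
k_p = μ_pC_ox · (W/L) = 0.592 mA/V².
KCL at the drain: ½ k_p (V_SG − |V_tp|)² = (V_DD − V_SG)/R.
Let x = V_SG − 0.531. Then 16.4 x² + x − 12.87 = 0, giving x = 0.855 V (positive root), so V_SG = 1.39 V.
I_D = (V_DD − V_SG)/R = (13.4 − 1.39) / 55.5 = 0.216 mA.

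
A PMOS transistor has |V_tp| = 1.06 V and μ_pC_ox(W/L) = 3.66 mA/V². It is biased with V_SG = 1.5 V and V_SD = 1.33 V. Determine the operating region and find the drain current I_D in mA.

V_ov = V_SG − |V_tp| = 1.5 − 1.06 = 0.44 V.
Since V_SD = 1.33 V ≥ V_ov = 0.44 V, the device is in saturation.
I_D = ½ k_p V_ov² = 0.5 × 3.66 × 0.44² = 0.354 mA.

Saturation; I_D = 0.354 mA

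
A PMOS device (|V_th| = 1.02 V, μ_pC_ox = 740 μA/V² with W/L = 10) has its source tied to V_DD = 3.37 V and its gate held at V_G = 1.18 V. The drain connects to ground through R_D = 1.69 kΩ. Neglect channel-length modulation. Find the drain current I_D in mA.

I_D = 1.85 mA

V_SG = V_DD − V_G = 3.37 − 1.18 = 2.19 V, so V_ov = 2.19 − 1.02 = 1.17 V.
k_p = μ_pC_ox · (W/L) = 7.4 mA/V².
Assume saturation: I_D = ½ k_p V_ov² = 0.5 × 7.4 × 1.17² = 5.06 mA, giving V_SD = V_DD − I_D R_D = 3.37 − 5.06 × 1.69 = -5.19 V.
But -5.19 V < V_ov = 1.17 V, so the device is actually in triode.
In triode I_D = k_p[V_ov V_SD − ½ V_SD²] and I_D = (V_DD − V_SD)/R_D. Equating: 6.25 V_SD² − 15.63 V_SD + 3.37 = 0, giving V_SD = 0.238 V (the root below V_ov).
I_D = (3.37 − 0.238) / 1.69 = 1.85 mA.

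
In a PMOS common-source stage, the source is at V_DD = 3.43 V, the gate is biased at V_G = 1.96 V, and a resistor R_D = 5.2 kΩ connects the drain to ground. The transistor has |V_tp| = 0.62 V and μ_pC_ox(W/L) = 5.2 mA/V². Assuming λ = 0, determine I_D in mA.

I_D = 0.629 mA

V_SG = V_DD − V_G = 3.43 − 1.96 = 1.47 V, so V_ov = 1.47 − 0.62 = 0.85 V.
Assume saturation: I_D = ½ k_p V_ov² = 0.5 × 5.2 × 0.85² = 1.88 mA, giving V_SD = V_DD − I_D R_D = 3.43 − 1.88 × 5.2 = -6.34 V.
But -6.34 V < V_ov = 0.85 V, so the device is actually in triode.
In triode I_D = k_p[V_ov V_SD − ½ V_SD²] and I_D = (V_DD − V_SD)/R_D. Equating: 13.5 V_SD² − 23.98 V_SD + 3.43 = 0, giving V_SD = 0.157 V (the root below V_ov).
I_D = (3.43 − 0.157) / 5.2 = 0.629 mA.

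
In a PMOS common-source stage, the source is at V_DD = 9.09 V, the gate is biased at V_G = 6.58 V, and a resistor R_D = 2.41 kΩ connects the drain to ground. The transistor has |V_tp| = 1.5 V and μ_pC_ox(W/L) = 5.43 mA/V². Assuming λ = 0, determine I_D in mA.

V_SG = V_DD − V_G = 9.09 − 6.58 = 2.51 V, so V_ov = 2.51 − 1.5 = 1.01 V.
Assume saturation: I_D = ½ k_p V_ov² = 0.5 × 5.43 × 1.01² = 2.77 mA, giving V_SD = V_DD − I_D R_D = 9.09 − 2.77 × 2.41 = 2.42 V.
V_SD = 2.42 V ≥ V_ov = 1.01 V, confirming saturation.

I_D = 2.77 mA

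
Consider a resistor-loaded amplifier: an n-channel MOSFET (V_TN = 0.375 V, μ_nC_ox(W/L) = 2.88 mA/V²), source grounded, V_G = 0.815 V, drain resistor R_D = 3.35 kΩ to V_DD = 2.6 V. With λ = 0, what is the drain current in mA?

I_D = 0.279 mA

V_GS = V_G = 0.815 V, so V_ov = 0.815 − 0.375 = 0.44 V.
Assume saturation: I_D = ½ k_n V_ov² = 0.5 × 2.88 × 0.44² = 0.279 mA, giving V_DS = V_DD − I_D R_D = 2.6 − 0.279 × 3.35 = 1.67 V.
V_DS = 1.67 V ≥ V_ov = 0.44 V, confirming saturation.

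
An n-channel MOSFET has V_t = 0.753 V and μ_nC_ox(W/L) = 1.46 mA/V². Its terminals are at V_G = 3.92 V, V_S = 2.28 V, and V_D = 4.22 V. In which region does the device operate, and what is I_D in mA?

V_GS = V_G − V_S = 3.92 − 2.28 = 1.64 V; V_DS = V_D − V_S = 4.22 − 2.28 = 1.94 V.
V_ov = V_GS − V_t = 1.64 − 0.753 = 0.887 V.
Since V_DS = 1.94 V ≥ V_ov = 0.887 V, the device is in saturation.
I_D = ½ k_n V_ov² = 0.5 × 1.46 × 0.887² = 0.574 mA.

Saturation; I_D = 0.574 mA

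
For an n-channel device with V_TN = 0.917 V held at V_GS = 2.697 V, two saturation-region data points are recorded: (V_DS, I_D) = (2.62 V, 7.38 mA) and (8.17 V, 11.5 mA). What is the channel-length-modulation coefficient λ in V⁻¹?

λ = 0.137 V⁻¹

With V_GS fixed, I_D ∝ (1 + λ V_DS) in saturation, so I_D2/I_D1 = (1 + λ V_DS2)/(1 + λ V_DS1).
11.5/7.38 = 1.558 = (1 + 8.17 λ)/(1 + 2.62 λ).
Solving: λ (I_D1 V_DS2 − I_D2 V_DS1) = I_D2 − I_D1, so λ = (11.5 − 7.38) / (7.38 × 8.17 − 11.5 × 2.62) = 4.12 / 30.2 = 0.137 V⁻¹.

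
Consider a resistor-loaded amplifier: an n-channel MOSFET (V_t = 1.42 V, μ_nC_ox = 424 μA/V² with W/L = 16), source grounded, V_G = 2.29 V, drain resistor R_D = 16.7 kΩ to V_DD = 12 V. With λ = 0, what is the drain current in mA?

V_GS = V_G = 2.29 V, so V_ov = 2.29 − 1.42 = 0.87 V.
k_n = μ_nC_ox · (W/L) = 6.784 mA/V².
Assume saturation: I_D = ½ k_n V_ov² = 0.5 × 6.784 × 0.87² = 2.57 mA, giving V_DS = V_DD − I_D R_D = 12 − 2.57 × 16.7 = -30.9 V.
But -30.9 V < V_ov = 0.87 V, so the device is actually in triode.
In triode I_D = k_n[V_ov V_DS − ½ V_DS²] and I_D = (V_DD − V_DS)/R_D. Equating: 56.6 V_DS² − 99.56 V_DS + 12 = 0, giving V_DS = 0.13 V (the root below V_ov).
I_D = (12 − 0.13) / 16.7 = 0.711 mA.

I_D = 0.711 mA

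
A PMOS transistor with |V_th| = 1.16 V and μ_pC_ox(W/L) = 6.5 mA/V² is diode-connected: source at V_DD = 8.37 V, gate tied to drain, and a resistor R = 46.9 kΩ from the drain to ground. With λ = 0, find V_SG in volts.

With gate tied to drain, V_SG = V_SD ≥ V_SG − |V_th|, so the device is in saturation.
KCL at the drain: ½ k_p (V_SG − |V_th|)² = (V_DD − V_SG)/R.
Let x = V_SG − 1.16. Then 152 x² + x − 7.21 = 0, giving x = 0.214 V (positive root), so V_SG = 1.37 V.
I_D = (V_DD − V_SG)/R = (8.37 − 1.37) / 46.9 = 0.149 mA.

V_SG = 1.37 V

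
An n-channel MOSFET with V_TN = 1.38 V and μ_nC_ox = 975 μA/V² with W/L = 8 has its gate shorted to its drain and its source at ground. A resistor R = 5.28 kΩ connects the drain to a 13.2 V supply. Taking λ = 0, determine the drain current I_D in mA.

With gate tied to drain, V_GS = V_DS ≥ V_GS − V_TN, so the device is in saturation.
k_n = μ_nC_ox · (W/L) = 7.8 mA/V².
KCL at the drain: ½ k_n (V_GS − V_TN)² = (V_DD − V_GS)/R.
Let x = V_GS − 1.38. Then 20.6 x² + x − 11.82 = 0, giving x = 0.734 V (positive root), so V_GS = 2.11 V.
I_D = (V_DD − V_GS)/R = (13.2 − 2.11) / 5.28 = 2.1 mA.

I_D = 2.10 mA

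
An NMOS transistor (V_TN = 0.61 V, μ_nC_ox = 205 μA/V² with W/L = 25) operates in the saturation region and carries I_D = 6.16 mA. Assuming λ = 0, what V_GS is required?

V_GS = 2.16 V

k_n = μ_nC_ox · (W/L) = 5.125 mA/V².
In saturation I_D = ½ k_n (V_GS − V_TN)², so V_GS − V_TN = √(2 I_D / k_n) = √(2 × 6.16 / 5.125) = 1.55 V.
V_GS = 0.61 + 1.55 = 2.16 V.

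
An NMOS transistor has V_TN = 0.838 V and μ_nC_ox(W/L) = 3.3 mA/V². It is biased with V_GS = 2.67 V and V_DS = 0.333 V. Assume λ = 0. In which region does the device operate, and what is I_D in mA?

Triode; I_D = 1.83 mA

V_ov = V_GS − V_TN = 2.67 − 0.838 = 1.83 V.
Since V_DS = 0.333 V < V_ov = 1.83 V, the device is in the triode region.
I_D = k_n [V_ov · V_DS − ½ V_DS²] = 3.3 × [1.83 × 0.333 − 0.5 × 0.333²] = 1.83 mA.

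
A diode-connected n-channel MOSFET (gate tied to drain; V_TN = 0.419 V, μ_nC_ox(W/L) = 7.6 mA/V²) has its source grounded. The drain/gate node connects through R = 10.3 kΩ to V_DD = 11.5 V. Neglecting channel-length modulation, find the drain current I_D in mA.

With gate tied to drain, V_GS = V_DS ≥ V_GS − V_TN, so the device is in saturation.
KCL at the drain: ½ k_n (V_GS − V_TN)² = (V_DD − V_GS)/R.
Let x = V_GS − 0.419. Then 39.1 x² + x − 11.08 = 0, giving x = 0.519 V (positive root), so V_GS = 0.938 V.
I_D = (V_DD − V_GS)/R = (11.5 − 0.938) / 10.3 = 1.03 mA.

I_D = 1.03 mA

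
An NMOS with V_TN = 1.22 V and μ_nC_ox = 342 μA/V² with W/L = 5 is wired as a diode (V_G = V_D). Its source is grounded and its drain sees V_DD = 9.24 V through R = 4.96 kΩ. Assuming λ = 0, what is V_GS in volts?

With gate tied to drain, V_GS = V_DS ≥ V_GS − V_TN, so the device is in saturation.
k_n = μ_nC_ox · (W/L) = 1.71 mA/V².
KCL at the drain: ½ k_n (V_GS − V_TN)² = (V_DD − V_GS)/R.
Let x = V_GS − 1.22. Then 4.24 x² + x − 8.02 = 0, giving x = 1.26 V (positive root), so V_GS = 2.48 V.
I_D = (V_DD − V_GS)/R = (9.24 − 2.48) / 4.96 = 1.36 mA.

V_GS = 2.48 V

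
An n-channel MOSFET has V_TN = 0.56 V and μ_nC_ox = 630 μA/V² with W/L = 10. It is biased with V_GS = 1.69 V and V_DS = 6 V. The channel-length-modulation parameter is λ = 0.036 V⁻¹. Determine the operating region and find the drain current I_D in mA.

Saturation; I_D = 4.89 mA

k_n = μ_nC_ox · (W/L) = 6.3 mA/V².
V_ov = V_GS − V_TN = 1.69 − 0.56 = 1.13 V.
Since V_DS = 6 V ≥ V_ov = 1.13 V, the device is in saturation.
I_D = ½ k_n V_ov² (1 + λ V_DS) = 0.5 × 6.3 × 1.13² × (1 + 0.036 × 6) = 4.89 mA.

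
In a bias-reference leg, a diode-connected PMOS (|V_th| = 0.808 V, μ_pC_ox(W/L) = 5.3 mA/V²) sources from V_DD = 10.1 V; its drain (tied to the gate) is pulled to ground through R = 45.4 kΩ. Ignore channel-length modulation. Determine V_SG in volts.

V_SG = 1.08 V

With gate tied to drain, V_SG = V_SD ≥ V_SG − |V_th|, so the device is in saturation.
KCL at the drain: ½ k_p (V_SG − |V_th|)² = (V_DD − V_SG)/R.
Let x = V_SG − 0.808. Then 120 x² + x − 9.292 = 0, giving x = 0.274 V (positive root), so V_SG = 1.08 V.
I_D = (V_DD − V_SG)/R = (10.1 − 1.08) / 45.4 = 0.199 mA.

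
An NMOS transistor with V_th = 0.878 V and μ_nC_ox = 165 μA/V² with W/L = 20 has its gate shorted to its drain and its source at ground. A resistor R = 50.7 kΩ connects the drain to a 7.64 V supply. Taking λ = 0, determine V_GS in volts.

V_GS = 1.16 V

With gate tied to drain, V_GS = V_DS ≥ V_GS − V_th, so the device is in saturation.
k_n = μ_nC_ox · (W/L) = 3.3 mA/V².
KCL at the drain: ½ k_n (V_GS − V_th)² = (V_DD − V_GS)/R.
Let x = V_GS − 0.878. Then 83.7 x² + x − 6.762 = 0, giving x = 0.278 V (positive root), so V_GS = 1.16 V.
I_D = (V_DD − V_GS)/R = (7.64 − 1.16) / 50.7 = 0.128 mA.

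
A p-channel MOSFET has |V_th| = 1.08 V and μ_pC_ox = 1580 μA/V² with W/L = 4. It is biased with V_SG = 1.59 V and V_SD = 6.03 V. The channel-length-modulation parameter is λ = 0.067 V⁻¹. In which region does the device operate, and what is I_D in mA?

Saturation; I_D = 1.15 mA

k_p = μ_pC_ox · (W/L) = 6.32 mA/V².
V_ov = V_SG − |V_th| = 1.59 − 1.08 = 0.51 V.
Since V_SD = 6.03 V ≥ V_ov = 0.51 V, the device is in saturation.
I_D = ½ k_p V_ov² (1 + λ V_SD) = 0.5 × 6.32 × 0.51² × (1 + 0.067 × 6.03) = 1.15 mA.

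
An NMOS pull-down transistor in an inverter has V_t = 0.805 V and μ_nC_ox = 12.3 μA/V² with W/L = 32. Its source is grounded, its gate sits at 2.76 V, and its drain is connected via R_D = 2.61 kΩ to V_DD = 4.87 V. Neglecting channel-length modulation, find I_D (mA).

V_GS = V_G = 2.76 V, so V_ov = 2.76 − 0.805 = 1.95 V.
k_n = μ_nC_ox · (W/L) = 0.3936 mA/V².
Assume saturation: I_D = ½ k_n V_ov² = 0.5 × 0.3936 × 1.95² = 0.752 mA, giving V_DS = V_DD − I_D R_D = 4.87 − 0.752 × 2.61 = 2.91 V.
V_DS = 2.91 V ≥ V_ov = 1.95 V, confirming saturation.

I_D = 0.752 mA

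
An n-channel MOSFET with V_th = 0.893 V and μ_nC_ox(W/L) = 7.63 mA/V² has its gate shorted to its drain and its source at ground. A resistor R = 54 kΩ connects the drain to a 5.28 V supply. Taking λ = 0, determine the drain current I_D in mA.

With gate tied to drain, V_GS = V_DS ≥ V_GS − V_th, so the device is in saturation.
KCL at the drain: ½ k_n (V_GS − V_th)² = (V_DD − V_GS)/R.
Let x = V_GS − 0.893. Then 206 x² + x − 4.387 = 0, giving x = 0.144 V (positive root), so V_GS = 1.04 V.
I_D = (V_DD − V_GS)/R = (5.28 − 1.04) / 54 = 0.0786 mA.

I_D = 0.0786 mA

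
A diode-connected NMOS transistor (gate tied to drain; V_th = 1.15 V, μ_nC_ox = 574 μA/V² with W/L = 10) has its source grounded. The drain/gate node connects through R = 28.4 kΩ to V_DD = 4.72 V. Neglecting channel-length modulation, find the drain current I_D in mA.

With gate tied to drain, V_GS = V_DS ≥ V_GS − V_th, so the device is in saturation.
k_n = μ_nC_ox · (W/L) = 5.74 mA/V².
KCL at the drain: ½ k_n (V_GS − V_th)² = (V_DD − V_GS)/R.
Let x = V_GS − 1.15. Then 81.5 x² + x − 3.57 = 0, giving x = 0.203 V (positive root), so V_GS = 1.35 V.
I_D = (V_DD − V_GS)/R = (4.72 − 1.35) / 28.4 = 0.119 mA.

I_D = 0.119 mA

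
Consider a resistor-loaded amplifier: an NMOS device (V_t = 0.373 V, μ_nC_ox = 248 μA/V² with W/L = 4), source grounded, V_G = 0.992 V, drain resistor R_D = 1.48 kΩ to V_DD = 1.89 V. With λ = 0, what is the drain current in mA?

V_GS = V_G = 0.992 V, so V_ov = 0.992 − 0.373 = 0.619 V.
k_n = μ_nC_ox · (W/L) = 0.992 mA/V².
Assume saturation: I_D = ½ k_n V_ov² = 0.5 × 0.992 × 0.619² = 0.19 mA, giving V_DS = V_DD − I_D R_D = 1.89 − 0.19 × 1.48 = 1.61 V.
V_DS = 1.61 V ≥ V_ov = 0.619 V, confirming saturation.

I_D = 0.190 mA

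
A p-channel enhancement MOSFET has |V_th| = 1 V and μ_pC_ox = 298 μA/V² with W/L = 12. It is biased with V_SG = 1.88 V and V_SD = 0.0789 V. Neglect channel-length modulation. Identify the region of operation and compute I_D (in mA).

Triode; I_D = 0.237 mA

k_p = μ_pC_ox · (W/L) = 3.576 mA/V².
V_ov = V_SG − |V_th| = 1.88 − 1 = 0.88 V.
Since V_SD = 0.0789 V < V_ov = 0.88 V, the device is in the triode region.
I_D = k_p [V_ov · V_SD − ½ V_SD²] = 3.576 × [0.88 × 0.0789 − 0.5 × 0.0789²] = 0.237 mA.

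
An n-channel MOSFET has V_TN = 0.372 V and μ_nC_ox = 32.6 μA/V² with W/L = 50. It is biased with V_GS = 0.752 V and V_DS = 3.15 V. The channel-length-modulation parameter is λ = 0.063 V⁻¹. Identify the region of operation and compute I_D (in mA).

k_n = μ_nC_ox · (W/L) = 1.63 mA/V².
V_ov = V_GS − V_TN = 0.752 − 0.372 = 0.38 V.
Since V_DS = 3.15 V ≥ V_ov = 0.38 V, the device is in saturation.
I_D = ½ k_n V_ov² (1 + λ V_DS) = 0.5 × 1.63 × 0.38² × (1 + 0.063 × 3.15) = 0.141 mA.

Saturation; I_D = 0.141 mA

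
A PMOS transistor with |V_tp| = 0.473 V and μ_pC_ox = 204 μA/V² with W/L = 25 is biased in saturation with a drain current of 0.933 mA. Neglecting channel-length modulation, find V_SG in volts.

V_SG = 1.08 V

k_p = μ_pC_ox · (W/L) = 5.1 mA/V².
In saturation I_D = ½ k_p (V_SG − |V_tp|)², so V_SG − |V_tp| = √(2 I_D / k_p) = √(2 × 0.933 / 5.1) = 0.605 V.
V_SG = 0.473 + 0.605 = 1.08 V.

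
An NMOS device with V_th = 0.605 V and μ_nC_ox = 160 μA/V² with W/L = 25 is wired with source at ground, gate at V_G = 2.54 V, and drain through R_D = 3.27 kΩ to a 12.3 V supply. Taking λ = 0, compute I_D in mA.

V_GS = V_G = 2.54 V, so V_ov = 2.54 − 0.605 = 1.94 V.
k_n = μ_nC_ox · (W/L) = 4 mA/V².
Assume saturation: I_D = ½ k_n V_ov² = 0.5 × 4 × 1.94² = 7.49 mA, giving V_DS = V_DD − I_D R_D = 12.3 − 7.49 × 3.27 = -12.2 V.
But -12.2 V < V_ov = 1.94 V, so the device is actually in triode.
In triode I_D = k_n[V_ov V_DS − ½ V_DS²] and I_D = (V_DD − V_DS)/R_D. Equating: 6.54 V_DS² − 26.31 V_DS + 12.3 = 0, giving V_DS = 0.54 V (the root below V_ov).
I_D = (12.3 − 0.54) / 3.27 = 3.6 mA.

I_D = 3.60 mA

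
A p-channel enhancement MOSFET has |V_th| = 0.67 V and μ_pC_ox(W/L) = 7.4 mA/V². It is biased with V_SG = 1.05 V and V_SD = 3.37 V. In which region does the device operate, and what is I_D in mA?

V_ov = V_SG − |V_th| = 1.05 − 0.67 = 0.38 V.
Since V_SD = 3.37 V ≥ V_ov = 0.38 V, the device is in saturation.
I_D = ½ k_p V_ov² = 0.5 × 7.4 × 0.38² = 0.534 mA.

Saturation; I_D = 0.534 mA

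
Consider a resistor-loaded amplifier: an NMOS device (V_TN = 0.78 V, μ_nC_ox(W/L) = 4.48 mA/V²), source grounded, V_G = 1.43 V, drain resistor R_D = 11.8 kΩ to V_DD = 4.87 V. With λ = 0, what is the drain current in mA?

I_D = 0.400 mA

V_GS = V_G = 1.43 V, so V_ov = 1.43 − 0.78 = 0.65 V.
Assume saturation: I_D = ½ k_n V_ov² = 0.5 × 4.48 × 0.65² = 0.946 mA, giving V_DS = V_DD − I_D R_D = 4.87 − 0.946 × 11.8 = -6.3 V.
But -6.3 V < V_ov = 0.65 V, so the device is actually in triode.
In triode I_D = k_n[V_ov V_DS − ½ V_DS²] and I_D = (V_DD − V_DS)/R_D. Equating: 26.4 V_DS² − 35.36 V_DS + 4.87 = 0, giving V_DS = 0.156 V (the root below V_ov).
I_D = (4.87 − 0.156) / 11.8 = 0.4 mA.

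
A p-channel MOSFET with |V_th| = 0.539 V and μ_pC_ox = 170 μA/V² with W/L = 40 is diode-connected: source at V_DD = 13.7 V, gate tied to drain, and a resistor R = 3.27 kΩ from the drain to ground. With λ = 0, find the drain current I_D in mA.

With gate tied to drain, V_SG = V_SD ≥ V_SG − |V_th|, so the device is in saturation.
k_p = μ_pC_ox · (W/L) = 6.8 mA/V².
KCL at the drain: ½ k_p (V_SG − |V_th|)² = (V_DD − V_SG)/R.
Let x = V_SG − 0.539. Then 11.1 x² + x − 13.16 = 0, giving x = 1.04 V (positive root), so V_SG = 1.58 V.
I_D = (V_DD − V_SG)/R = (13.7 − 1.58) / 3.27 = 3.71 mA.

I_D = 3.71 mA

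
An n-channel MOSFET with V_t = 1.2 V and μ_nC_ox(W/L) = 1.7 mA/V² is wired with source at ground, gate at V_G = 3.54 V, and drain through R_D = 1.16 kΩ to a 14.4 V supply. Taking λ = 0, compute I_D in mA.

V_GS = V_G = 3.54 V, so V_ov = 3.54 − 1.2 = 2.34 V.
Assume saturation: I_D = ½ k_n V_ov² = 0.5 × 1.7 × 2.34² = 4.65 mA, giving V_DS = V_DD − I_D R_D = 14.4 − 4.65 × 1.16 = 9 V.
V_DS = 9 V ≥ V_ov = 2.34 V, confirming saturation.

I_D = 4.65 mA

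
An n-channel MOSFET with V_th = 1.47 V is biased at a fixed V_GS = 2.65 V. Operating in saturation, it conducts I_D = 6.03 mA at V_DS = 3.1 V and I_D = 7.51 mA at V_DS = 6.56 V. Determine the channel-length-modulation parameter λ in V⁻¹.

With V_GS fixed, I_D ∝ (1 + λ V_DS) in saturation, so I_D2/I_D1 = (1 + λ V_DS2)/(1 + λ V_DS1).
7.51/6.03 = 1.245 = (1 + 6.56 λ)/(1 + 3.1 λ).
Solving: λ (I_D1 V_DS2 − I_D2 V_DS1) = I_D2 − I_D1, so λ = (7.51 − 6.03) / (6.03 × 6.56 − 7.51 × 3.1) = 1.48 / 16.3 = 0.0909 V⁻¹.

λ = 0.0909 V⁻¹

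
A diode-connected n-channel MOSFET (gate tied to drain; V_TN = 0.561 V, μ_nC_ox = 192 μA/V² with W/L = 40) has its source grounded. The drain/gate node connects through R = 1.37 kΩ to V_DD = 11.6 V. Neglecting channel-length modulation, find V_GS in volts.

With gate tied to drain, V_GS = V_DS ≥ V_GS − V_TN, so the device is in saturation.
k_n = μ_nC_ox · (W/L) = 7.68 mA/V².
KCL at the drain: ½ k_n (V_GS − V_TN)² = (V_DD − V_GS)/R.
Let x = V_GS − 0.561. Then 5.26 x² + x − 11.04 = 0, giving x = 1.36 V (positive root), so V_GS = 1.92 V.
I_D = (V_DD − V_GS)/R = (11.6 − 1.92) / 1.37 = 7.07 mA.

V_GS = 1.92 V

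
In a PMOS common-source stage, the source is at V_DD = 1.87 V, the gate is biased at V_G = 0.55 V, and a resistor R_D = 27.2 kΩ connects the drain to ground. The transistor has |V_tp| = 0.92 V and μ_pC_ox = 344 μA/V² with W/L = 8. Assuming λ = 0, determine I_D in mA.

V_SG = V_DD − V_G = 1.87 − 0.55 = 1.32 V, so V_ov = 1.32 − 0.92 = 0.4 V.
k_p = μ_pC_ox · (W/L) = 2.752 mA/V².
Assume saturation: I_D = ½ k_p V_ov² = 0.5 × 2.752 × 0.4² = 0.22 mA, giving V_SD = V_DD − I_D R_D = 1.87 − 0.22 × 27.2 = -4.12 V.
But -4.12 V < V_ov = 0.4 V, so the device is actually in triode.
In triode I_D = k_p[V_ov V_SD − ½ V_SD²] and I_D = (V_DD − V_SD)/R_D. Equating: 37.4 V_SD² − 30.94 V_SD + 1.87 = 0, giving V_SD = 0.0656 V (the root below V_ov).
I_D = (1.87 − 0.0656) / 27.2 = 0.0663 mA.

I_D = 0.0663 mA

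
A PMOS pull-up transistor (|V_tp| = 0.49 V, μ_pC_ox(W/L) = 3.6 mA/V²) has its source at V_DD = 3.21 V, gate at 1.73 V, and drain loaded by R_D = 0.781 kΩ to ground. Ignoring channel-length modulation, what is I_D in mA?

I_D = 1.76 mA

V_SG = V_DD − V_G = 3.21 − 1.73 = 1.48 V, so V_ov = 1.48 − 0.49 = 0.99 V.
Assume saturation: I_D = ½ k_p V_ov² = 0.5 × 3.6 × 0.99² = 1.76 mA, giving V_SD = V_DD − I_D R_D = 3.21 − 1.76 × 0.781 = 1.83 V.
V_SD = 1.83 V ≥ V_ov = 0.99 V, confirming saturation.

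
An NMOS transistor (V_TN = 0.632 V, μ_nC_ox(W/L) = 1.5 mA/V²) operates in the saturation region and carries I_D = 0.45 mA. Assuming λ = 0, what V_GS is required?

In saturation I_D = ½ k_n (V_GS − V_TN)², so V_GS − V_TN = √(2 I_D / k_n) = √(2 × 0.45 / 1.5) = 0.775 V.
V_GS = 0.632 + 0.775 = 1.41 V.

V_GS = 1.41 V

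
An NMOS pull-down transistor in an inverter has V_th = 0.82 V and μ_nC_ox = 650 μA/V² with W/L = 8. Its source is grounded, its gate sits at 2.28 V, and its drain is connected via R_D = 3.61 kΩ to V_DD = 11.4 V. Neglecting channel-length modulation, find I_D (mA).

V_GS = V_G = 2.28 V, so V_ov = 2.28 − 0.82 = 1.46 V.
k_n = μ_nC_ox · (W/L) = 5.2 mA/V².
Assume saturation: I_D = ½ k_n V_ov² = 0.5 × 5.2 × 1.46² = 5.54 mA, giving V_DS = V_DD − I_D R_D = 11.4 − 5.54 × 3.61 = -8.61 V.
But -8.61 V < V_ov = 1.46 V, so the device is actually in triode.
In triode I_D = k_n[V_ov V_DS − ½ V_DS²] and I_D = (V_DD − V_DS)/R_D. Equating: 9.39 V_DS² − 28.41 V_DS + 11.4 = 0, giving V_DS = 0.476 V (the root below V_ov).
I_D = (11.4 − 0.476) / 3.61 = 3.03 mA.

I_D = 3.03 mA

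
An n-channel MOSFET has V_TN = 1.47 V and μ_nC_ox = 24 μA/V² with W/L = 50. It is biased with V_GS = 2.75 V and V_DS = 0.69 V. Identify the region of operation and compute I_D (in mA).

k_n = μ_nC_ox · (W/L) = 1.2 mA/V².
V_ov = V_GS − V_TN = 2.75 − 1.47 = 1.28 V.
Since V_DS = 0.69 V < V_ov = 1.28 V, the device is in the triode region.
I_D = k_n [V_ov · V_DS − ½ V_DS²] = 1.2 × [1.28 × 0.69 − 0.5 × 0.69²] = 0.774 mA.

Triode; I_D = 0.774 mA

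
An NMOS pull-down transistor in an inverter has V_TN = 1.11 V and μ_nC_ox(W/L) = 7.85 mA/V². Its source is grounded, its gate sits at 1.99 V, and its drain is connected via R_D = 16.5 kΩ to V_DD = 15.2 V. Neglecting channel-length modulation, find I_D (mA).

V_GS = V_G = 1.99 V, so V_ov = 1.99 − 1.11 = 0.88 V.
Assume saturation: I_D = ½ k_n V_ov² = 0.5 × 7.85 × 0.88² = 3.04 mA, giving V_DS = V_DD − I_D R_D = 15.2 − 3.04 × 16.5 = -35 V.
But -35 V < V_ov = 0.88 V, so the device is actually in triode.
In triode I_D = k_n[V_ov V_DS − ½ V_DS²] and I_D = (V_DD − V_DS)/R_D. Equating: 64.8 V_DS² − 115 V_DS + 15.2 = 0, giving V_DS = 0.144 V (the root below V_ov).
I_D = (15.2 − 0.144) / 16.5 = 0.912 mA.

I_D = 0.912 mA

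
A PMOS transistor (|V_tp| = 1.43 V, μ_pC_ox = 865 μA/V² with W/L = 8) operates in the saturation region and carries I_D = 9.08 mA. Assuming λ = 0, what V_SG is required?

k_p = μ_pC_ox · (W/L) = 6.92 mA/V².
In saturation I_D = ½ k_p (V_SG − |V_tp|)², so V_SG − |V_tp| = √(2 I_D / k_p) = √(2 × 9.08 / 6.92) = 1.62 V.
V_SG = 1.43 + 1.62 = 3.05 V.

V_SG = 3.05 V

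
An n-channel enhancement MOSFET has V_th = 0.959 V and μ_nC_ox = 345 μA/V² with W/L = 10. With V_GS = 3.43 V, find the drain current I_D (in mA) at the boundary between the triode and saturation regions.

At the boundary V_DS = V_ov = V_GS − V_th = 3.43 − 0.959 = 2.47 V.
k_n = μ_nC_ox · (W/L) = 3.45 mA/V².
I_D = ½ k_n V_ov² = 0.5 × 3.45 × 2.47² = 10.5 mA.

I_D = 10.5 mA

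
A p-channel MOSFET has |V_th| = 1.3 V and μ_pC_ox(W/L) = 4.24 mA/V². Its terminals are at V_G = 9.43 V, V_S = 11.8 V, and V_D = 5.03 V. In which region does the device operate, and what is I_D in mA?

V_SG = V_S − V_G = 11.8 − 9.43 = 2.37 V; V_SD = V_S − V_D = 11.8 − 5.03 = 6.77 V.
V_ov = V_SG − |V_th| = 2.37 − 1.3 = 1.07 V.
Since V_SD = 6.77 V ≥ V_ov = 1.07 V, the device is in saturation.
I_D = ½ k_p V_ov² = 0.5 × 4.24 × 1.07² = 2.43 mA.

Saturation; I_D = 2.43 mA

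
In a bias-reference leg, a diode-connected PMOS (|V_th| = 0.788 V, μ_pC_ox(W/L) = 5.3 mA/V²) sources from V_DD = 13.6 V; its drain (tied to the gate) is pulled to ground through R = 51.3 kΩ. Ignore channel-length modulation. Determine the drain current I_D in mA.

I_D = 0.244 mA

With gate tied to drain, V_SG = V_SD ≥ V_SG − |V_th|, so the device is in saturation.
KCL at the drain: ½ k_p (V_SG − |V_th|)² = (V_DD − V_SG)/R.
Let x = V_SG − 0.788. Then 136 x² + x − 12.81 = 0, giving x = 0.303 V (positive root), so V_SG = 1.09 V.
I_D = (V_DD − V_SG)/R = (13.6 − 1.09) / 51.3 = 0.244 mA.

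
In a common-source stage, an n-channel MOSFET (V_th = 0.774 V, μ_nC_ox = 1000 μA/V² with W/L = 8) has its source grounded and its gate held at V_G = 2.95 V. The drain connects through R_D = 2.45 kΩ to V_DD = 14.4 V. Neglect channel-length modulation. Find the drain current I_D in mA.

I_D = 5.73 mA

V_GS = V_G = 2.95 V, so V_ov = 2.95 − 0.774 = 2.18 V.
k_n = μ_nC_ox · (W/L) = 8 mA/V².
Assume saturation: I_D = ½ k_n V_ov² = 0.5 × 8 × 2.18² = 18.9 mA, giving V_DS = V_DD − I_D R_D = 14.4 − 18.9 × 2.45 = -32 V.
But -32 V < V_ov = 2.18 V, so the device is actually in triode.
In triode I_D = k_n[V_ov V_DS − ½ V_DS²] and I_D = (V_DD − V_DS)/R_D. Equating: 9.8 V_DS² − 43.65 V_DS + 14.4 = 0, giving V_DS = 0.359 V (the root below V_ov).
I_D = (14.4 − 0.359) / 2.45 = 5.73 mA.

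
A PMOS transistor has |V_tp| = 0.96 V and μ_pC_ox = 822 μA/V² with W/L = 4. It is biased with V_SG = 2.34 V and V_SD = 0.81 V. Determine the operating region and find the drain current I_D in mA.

Triode; I_D = 2.60 mA

k_p = μ_pC_ox · (W/L) = 3.288 mA/V².
V_ov = V_SG − |V_tp| = 2.34 − 0.96 = 1.38 V.
Since V_SD = 0.81 V < V_ov = 1.38 V, the device is in the triode region.
I_D = k_p [V_ov · V_SD − ½ V_SD²] = 3.288 × [1.38 × 0.81 − 0.5 × 0.81²] = 2.6 mA.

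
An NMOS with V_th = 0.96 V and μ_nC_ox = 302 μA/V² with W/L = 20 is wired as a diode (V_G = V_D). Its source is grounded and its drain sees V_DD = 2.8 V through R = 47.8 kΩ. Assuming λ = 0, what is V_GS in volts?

With gate tied to drain, V_GS = V_DS ≥ V_GS − V_th, so the device is in saturation.
k_n = μ_nC_ox · (W/L) = 6.04 mA/V².
KCL at the drain: ½ k_n (V_GS − V_th)² = (V_DD − V_GS)/R.
Let x = V_GS − 0.96. Then 144 x² + x − 1.84 = 0, giving x = 0.109 V (positive root), so V_GS = 1.07 V.
I_D = (V_DD − V_GS)/R = (2.8 − 1.07) / 47.8 = 0.0362 mA.

V_GS = 1.07 V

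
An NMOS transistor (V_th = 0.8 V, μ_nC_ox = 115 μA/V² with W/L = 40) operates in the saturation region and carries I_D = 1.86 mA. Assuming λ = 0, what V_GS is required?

k_n = μ_nC_ox · (W/L) = 4.6 mA/V².
In saturation I_D = ½ k_n (V_GS − V_th)², so V_GS − V_th = √(2 I_D / k_n) = √(2 × 1.86 / 4.6) = 0.899 V.
V_GS = 0.8 + 0.899 = 1.7 V.

V_GS = 1.70 V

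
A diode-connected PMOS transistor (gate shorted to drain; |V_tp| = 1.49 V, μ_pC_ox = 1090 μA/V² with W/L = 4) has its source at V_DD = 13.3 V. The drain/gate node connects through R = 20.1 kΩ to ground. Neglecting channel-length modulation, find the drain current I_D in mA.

I_D = 0.562 mA

With gate tied to drain, V_SG = V_SD ≥ V_SG − |V_tp|, so the device is in saturation.
k_p = μ_pC_ox · (W/L) = 4.36 mA/V².
KCL at the drain: ½ k_p (V_SG − |V_tp|)² = (V_DD − V_SG)/R.
Let x = V_SG − 1.49. Then 43.8 x² + x − 11.81 = 0, giving x = 0.508 V (positive root), so V_SG = 2 V.
I_D = (V_DD − V_SG)/R = (13.3 − 2) / 20.1 = 0.562 mA.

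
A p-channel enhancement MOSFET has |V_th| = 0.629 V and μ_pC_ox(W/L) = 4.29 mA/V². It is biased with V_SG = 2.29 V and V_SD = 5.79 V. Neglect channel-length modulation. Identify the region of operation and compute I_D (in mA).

Saturation; I_D = 5.92 mA

V_ov = V_SG − |V_th| = 2.29 − 0.629 = 1.66 V.
Since V_SD = 5.79 V ≥ V_ov = 1.66 V, the device is in saturation.
I_D = ½ k_p V_ov² = 0.5 × 4.29 × 1.66² = 5.92 mA.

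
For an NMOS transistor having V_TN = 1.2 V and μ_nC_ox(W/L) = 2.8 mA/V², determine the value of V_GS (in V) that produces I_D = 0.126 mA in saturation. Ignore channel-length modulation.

V_GS = 1.50 V

In saturation I_D = ½ k_n (V_GS − V_TN)², so V_GS − V_TN = √(2 I_D / k_n) = √(2 × 0.126 / 2.8) = 0.3 V.
V_GS = 1.2 + 0.3 = 1.5 V.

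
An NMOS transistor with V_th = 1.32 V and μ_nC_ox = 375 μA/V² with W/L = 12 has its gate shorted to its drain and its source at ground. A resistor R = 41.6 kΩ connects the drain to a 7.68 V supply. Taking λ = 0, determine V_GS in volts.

V_GS = 1.58 V

With gate tied to drain, V_GS = V_DS ≥ V_GS − V_th, so the device is in saturation.
k_n = μ_nC_ox · (W/L) = 4.5 mA/V².
KCL at the drain: ½ k_n (V_GS − V_th)² = (V_DD − V_GS)/R.
Let x = V_GS − 1.32. Then 93.6 x² + x − 6.36 = 0, giving x = 0.255 V (positive root), so V_GS = 1.58 V.
I_D = (V_DD − V_GS)/R = (7.68 − 1.58) / 41.6 = 0.147 mA.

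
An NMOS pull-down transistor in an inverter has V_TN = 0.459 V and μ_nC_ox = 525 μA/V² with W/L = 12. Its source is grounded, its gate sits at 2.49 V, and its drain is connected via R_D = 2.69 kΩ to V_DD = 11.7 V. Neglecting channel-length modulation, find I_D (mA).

I_D = 4.22 mA

V_GS = V_G = 2.49 V, so V_ov = 2.49 − 0.459 = 2.03 V.
k_n = μ_nC_ox · (W/L) = 6.3 mA/V².
Assume saturation: I_D = ½ k_n V_ov² = 0.5 × 6.3 × 2.03² = 13 mA, giving V_DS = V_DD − I_D R_D = 11.7 − 13 × 2.69 = -23.3 V.
But -23.3 V < V_ov = 2.03 V, so the device is actually in triode.
In triode I_D = k_n[V_ov V_DS − ½ V_DS²] and I_D = (V_DD − V_DS)/R_D. Equating: 8.47 V_DS² − 35.42 V_DS + 11.7 = 0, giving V_DS = 0.362 V (the root below V_ov).
I_D = (11.7 − 0.362) / 2.69 = 4.22 mA.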